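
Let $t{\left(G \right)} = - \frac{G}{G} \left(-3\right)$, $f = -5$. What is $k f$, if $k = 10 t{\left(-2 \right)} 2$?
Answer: $-300$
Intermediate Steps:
$t{\left(G \right)} = 3$ ($t{\left(G \right)} = \left(-1\right) 1 \left(-3\right) = \left(-1\right) \left(-3\right) = 3$)
$k = 60$ ($k = 10 \cdot 3 \cdot 2 = 30 \cdot 2 = 60$)
$k f = 60 \left(-5\right) = -300$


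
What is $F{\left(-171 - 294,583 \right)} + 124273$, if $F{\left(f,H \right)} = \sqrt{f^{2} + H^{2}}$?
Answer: $124273 + \sqrt{556114} \approx 1.2502 \cdot 10^{5}$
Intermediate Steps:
$F{\left(f,H \right)} = \sqrt{H^{2} + f^{2}}$
$F{\left(-171 - 294,583 \right)} + 124273 = \sqrt{583^{2} + \left(-171 - 294\right)^{2}} + 124273 = \sqrt{339889 + \left(-465\right)^{2}} + 124273 = \sqrt{339889 + 216225} + 124273 = \sqrt{556114} + 124273 = 124273 + \sqrt{556114}$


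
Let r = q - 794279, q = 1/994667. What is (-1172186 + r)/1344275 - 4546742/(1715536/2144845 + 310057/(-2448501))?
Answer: -2902483438561065140009789590444/429754055895880842839425 ≈ -6.7538e+6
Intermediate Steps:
q = 1/994667 ≈ 1.0054e-6
r = -790043110092/994667 (r = 1/994667 - 794279 = -790043110092/994667 ≈ -7.9428e+5)
(-1172186 + r)/1344275 - 4546742/(1715536/2144845 + 310057/(-2448501)) = (-1172186 - 790043110092/994667)/1344275 - 4546742/(1715536/2144845 + 310057/(-2448501)) = -1955977842154/994667*1/1344275 - 4546742/(1715536*(1/2144845) + 310057*(-1/2448501)) = -1955977842154/1337105981425 - 4546742/(1715536/2144845 - 28187/222591) = -1955977842154/1337105981425 - 4546742/321406127761/477423193395 = -1955977842154/1337105981425 - 4546742*477423193395/321406127761 = -1955977842154/1337105981425 - 2170720085183169090/321406127761 = -2902483438561065140009789590444/429754055895880842839425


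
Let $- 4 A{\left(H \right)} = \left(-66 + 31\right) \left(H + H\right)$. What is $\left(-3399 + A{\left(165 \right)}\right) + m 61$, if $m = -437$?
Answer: $- \frac{54337}{2} \approx -27169.0$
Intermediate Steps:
$A{\left(H \right)} = \frac{35 H}{2}$ ($A{\left(H \right)} = - \frac{\left(-66 + 31\right) \left(H + H\right)}{4} = - \frac{\left(-35\right) 2 H}{4} = - \frac{\left(-70\right) H}{4} = \frac{35 H}{2}$)
$\left(-3399 + A{\left(165 \right)}\right) + m 61 = \left(-3399 + \frac{35}{2} \cdot 165\right) - 26657 = \left(-3399 + \frac{5775}{2}\right) - 26657 = - \frac{1023}{2} - 26657 = - \frac{54337}{2}$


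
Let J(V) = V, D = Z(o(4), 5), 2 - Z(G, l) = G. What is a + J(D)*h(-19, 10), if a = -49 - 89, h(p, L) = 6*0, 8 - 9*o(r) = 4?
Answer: -138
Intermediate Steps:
o(r) = 4/9 (o(r) = 8/9 - ⅑*4 = 8/9 - 4/9 = 4/9)
Z(G, l) = 2 - G
D = 14/9 (D = 2 - 1*4/9 = 2 - 4/9 = 14/9 ≈ 1.5556)
h(p, L) = 0
a = -138
a + J(D)*h(-19, 10) = -138 + (14/9)*0 = -138 + 0 = -138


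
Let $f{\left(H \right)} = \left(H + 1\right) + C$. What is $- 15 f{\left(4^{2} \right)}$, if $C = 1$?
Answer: $-270$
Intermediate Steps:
$f{\left(H \right)} = 2 + H$ ($f{\left(H \right)} = \left(H + 1\right) + 1 = \left(1 + H\right) + 1 = 2 + H$)
$- 15 f{\left(4^{2} \right)} = - 15 \left(2 + 4^{2}\right) = - 15 \left(2 + 16\right) = \left(-15\right) 18 = -270$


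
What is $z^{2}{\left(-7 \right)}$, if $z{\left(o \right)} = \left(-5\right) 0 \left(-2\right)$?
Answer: $0$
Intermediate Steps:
$z{\left(o \right)} = 0$ ($z{\left(o \right)} = 0 \left(-2\right) = 0$)
$z^{2}{\left(-7 \right)} = 0^{2} = 0$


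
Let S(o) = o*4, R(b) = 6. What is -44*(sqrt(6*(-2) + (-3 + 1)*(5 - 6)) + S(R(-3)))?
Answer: -1056 - 44*I*sqrt(10) ≈ -1056.0 - 139.14*I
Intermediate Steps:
S(o) = 4*o
-44*(sqrt(6*(-2) + (-3 + 1)*(5 - 6)) + S(R(-3))) = -44*(sqrt(6*(-2) + (-3 + 1)*(5 - 6)) + 4*6) = -44*(sqrt(-12 - 2*(-1)) + 24) = -44*(sqrt(-12 + 2) + 24) = -44*(sqrt(-10) + 24) = -44*(I*sqrt(10) + 24) = -44*(24 + I*sqrt(10)) = -1056 - 44*I*sqrt(10)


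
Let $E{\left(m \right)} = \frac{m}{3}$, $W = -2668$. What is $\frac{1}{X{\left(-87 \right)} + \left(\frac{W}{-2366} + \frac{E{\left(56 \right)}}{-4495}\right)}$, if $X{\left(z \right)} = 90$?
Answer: $\frac{15952755}{1453670692} \approx 0.010974$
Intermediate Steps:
$E{\left(m \right)} = \frac{m}{3}$ ($E{\left(m \right)} = m \frac{1}{3} = \frac{m}{3}$)
$\frac{1}{X{\left(-87 \right)} + \left(\frac{W}{-2366} + \frac{E{\left(56 \right)}}{-4495}\right)} = \frac{1}{90 + \left(- \frac{2668}{-2366} + \frac{\frac{1}{3} \cdot 56}{-4495}\right)} = \frac{1}{90 + \left(\left(-2668\right) \left(- \frac{1}{2366}\right) + \frac{56}{3} \left(- \frac{1}{4495}\right)\right)} = \frac{1}{90 + \left(\frac{1334}{1183} - \frac{56}{13485}\right)} = \frac{1}{90 + \frac{17922742}{15952755}} = \frac{1}{\frac{1453670692}{15952755}} = \frac{15952755}{1453670692}$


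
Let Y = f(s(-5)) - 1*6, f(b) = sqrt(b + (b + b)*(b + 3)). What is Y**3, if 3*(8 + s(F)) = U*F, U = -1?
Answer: -862 + 1295*sqrt(323)/27 ≈ -7.9567e-7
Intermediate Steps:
s(F) = -8 - F/3 (s(F) = -8 + (-F)/3 = -8 - F/3)
f(b) = sqrt(b + 2*b*(3 + b)) (f(b) = sqrt(b + (2*b)*(3 + b)) = sqrt(b + 2*b*(3 + b)))
Y = -6 + sqrt(323)/3 (Y = sqrt((-8 - 1/3*(-5))*(7 + 2*(-8 - 1/3*(-5)))) - 1*6 = sqrt((-8 + 5/3)*(7 + 2*(-8 + 5/3))) - 6 = sqrt(-19*(7 + 2*(-19/3))/3) - 6 = sqrt(-19*(7 - 38/3)/3) - 6 = sqrt(-19/3*(-17/3)) - 6 = sqrt(323/9) - 6 = sqrt(323)/3 - 6 = -6 + sqrt(323)/3 ≈ -0.0092664)
Y**3 = (-6 + sqrt(323)/3)**3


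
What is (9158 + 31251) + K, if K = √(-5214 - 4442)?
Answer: 40409 + 2*I*√2414 ≈ 40409.0 + 98.265*I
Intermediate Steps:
K = 2*I*√2414 (K = √(-9656) = 2*I*√2414 ≈ 98.265*I)
(9158 + 31251) + K = (9158 + 31251) + 2*I*√2414 = 40409 + 2*I*√2414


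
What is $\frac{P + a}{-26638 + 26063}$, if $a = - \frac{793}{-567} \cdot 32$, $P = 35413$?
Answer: $- \frac{20104547}{326025} \approx -61.666$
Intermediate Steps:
$a = \frac{25376}{567}$ ($a = \left(-793\right) \left(- \frac{1}{567}\right) 32 = \frac{793}{567} \cdot 32 = \frac{25376}{567} \approx 44.755$)
$\frac{P + a}{-26638 + 26063} = \frac{35413 + \frac{25376}{567}}{-26638 + 26063} = \frac{20104547}{567 \left(-575\right)} = \frac{20104547}{567} \left(- \frac{1}{575}\right) = - \frac{20104547}{326025}$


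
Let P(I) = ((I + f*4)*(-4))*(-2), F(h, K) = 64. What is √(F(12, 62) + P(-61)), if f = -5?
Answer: 2*I*√146 ≈ 24.166*I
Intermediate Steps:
P(I) = -160 + 8*I (P(I) = ((I - 5*4)*(-4))*(-2) = ((I - 20)*(-4))*(-2) = ((-20 + I)*(-4))*(-2) = (80 - 4*I)*(-2) = -160 + 8*I)
√(F(12, 62) + P(-61)) = √(64 + (-160 + 8*(-61))) = √(64 + (-160 - 488)) = √(64 - 648) = √(-584) = 2*I*√146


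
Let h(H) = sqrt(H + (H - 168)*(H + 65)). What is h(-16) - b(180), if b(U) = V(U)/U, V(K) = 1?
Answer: -1/180 + 2*I*sqrt(2258) ≈ -0.0055556 + 95.037*I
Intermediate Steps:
h(H) = sqrt(H + (-168 + H)*(65 + H))
b(U) = 1/U
h(-16) - b(180) = sqrt(-10920 + (-16)**2 - 102*(-16)) - 1/180 = sqrt(-10920 + 256 + 1632) - 1*1/180 = sqrt(-9032) - 1/180 = 2*I*sqrt(2258) - 1/180 = -1/180 + 2*I*sqrt(2258)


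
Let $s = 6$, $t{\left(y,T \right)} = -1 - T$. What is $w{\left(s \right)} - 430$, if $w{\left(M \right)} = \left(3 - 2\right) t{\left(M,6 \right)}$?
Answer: $-437$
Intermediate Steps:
$w{\left(M \right)} = -7$ ($w{\left(M \right)} = \left(3 - 2\right) \left(-1 - 6\right) = 1 \left(-1 - 6\right) = 1 \left(-7\right) = -7$)
$w{\left(s \right)} - 430 = -7 - 430 = -437$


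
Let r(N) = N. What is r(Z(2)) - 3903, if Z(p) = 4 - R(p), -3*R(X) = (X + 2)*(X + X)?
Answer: -11681/3 ≈ -3893.7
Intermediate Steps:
R(X) = -2*X*(2 + X)/3 (R(X) = -(X + 2)*(X + X)/3 = -(2 + X)*2*X/3 = -2*X*(2 + X)/3)
Z(p) = 4 + 2*p*(2 + p)/3 (Z(p) = 4 - (-2)*p*(2 + p)/3 = 4 + 2*p*(2 + p)/3)
r(Z(2)) - 3903 = (4 + (⅔)*2*(2 + 2)) - 3903 = (4 + (⅔)*2*4) - 3903 = (4 + 16/3) - 3903 = 28/3 - 3903 = -11681/3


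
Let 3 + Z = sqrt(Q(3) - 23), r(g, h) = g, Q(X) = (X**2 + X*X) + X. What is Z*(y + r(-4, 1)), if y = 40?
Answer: -108 + 36*I*sqrt(2) ≈ -108.0 + 50.912*I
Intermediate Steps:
Q(X) = X + 2*X**2 (Q(X) = (X**2 + X**2) + X = 2*X**2 + X = X + 2*X**2)
Z = -3 + I*sqrt(2) (Z = -3 + sqrt(3*(1 + 2*3) - 23) = -3 + sqrt(3*(1 + 6) - 23) = -3 + sqrt(3*7 - 23) = -3 + sqrt(21 - 23) = -3 + sqrt(-2) = -3 + I*sqrt(2) ≈ -3.0 + 1.4142*I)
Z*(y + r(-4, 1)) = (-3 + I*sqrt(2))*(40 - 4) = (-3 + I*sqrt(2))*36 = -108 + 36*I*sqrt(2)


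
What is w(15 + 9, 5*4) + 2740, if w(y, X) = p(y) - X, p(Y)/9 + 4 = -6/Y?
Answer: 10727/4 ≈ 2681.8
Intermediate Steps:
p(Y) = -36 - 54/Y (p(Y) = -36 + 9*(-6/Y) = -36 - 54/Y)
w(y, X) = -36 - X - 54/y (w(y, X) = (-36 - 54/y) - X = -36 - X - 54/y)
w(15 + 9, 5*4) + 2740 = (-36 - 5*4 - 54/(15 + 9)) + 2740 = (-36 - 1*20 - 54/24) + 2740 = (-36 - 20 - 54*1/24) + 2740 = (-36 - 20 - 9/4) + 2740 = -233/4 + 2740 = 10727/4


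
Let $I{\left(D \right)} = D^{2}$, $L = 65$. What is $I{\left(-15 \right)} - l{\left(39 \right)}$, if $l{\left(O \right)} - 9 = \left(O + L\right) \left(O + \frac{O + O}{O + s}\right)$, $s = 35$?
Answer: $- \frac{146136}{37} \approx -3949.6$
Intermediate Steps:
$l{\left(O \right)} = 9 + \left(65 + O\right) \left(O + \frac{2 O}{35 + O}\right)$ ($l{\left(O \right)} = 9 + \left(O + 65\right) \left(O + \frac{O + O}{O + 35}\right) = 9 + \left(65 + O\right) \left(O + \frac{2 O}{35 + O}\right)$)
$I{\left(-15 \right)} - l{\left(39 \right)} = \left(-15\right)^{2} - \frac{315 + 39^{3} + 102 \cdot 39^{2} + 2414 \cdot 39}{35 + 39} = 225 - \frac{315 + 59319 + 102 \cdot 1521 + 94146}{74} = 225 - \frac{315 + 59319 + 155142 + 94146}{74} = 225 - \frac{1}{74} \cdot 308922 = 225 - \frac{154461}{37} = - \frac{146136}{37}$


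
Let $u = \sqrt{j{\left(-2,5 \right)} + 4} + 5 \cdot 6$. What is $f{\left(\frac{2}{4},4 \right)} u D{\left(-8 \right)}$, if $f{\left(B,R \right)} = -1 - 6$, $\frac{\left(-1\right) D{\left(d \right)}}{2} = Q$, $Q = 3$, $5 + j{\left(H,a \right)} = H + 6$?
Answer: $1260 + 42 \sqrt{3} \approx 1332.7$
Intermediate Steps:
$j{\left(H,a \right)} = 1 + H$ ($j{\left(H,a \right)} = -5 + \left(H + 6\right) = -5 + \left(6 + H\right) = 1 + H$)
$D{\left(d \right)} = -6$ ($D{\left(d \right)} = \left(-2\right) 3 = -6$)
$u = 30 + \sqrt{3}$ ($u = \sqrt{\left(1 - 2\right) + 4} + 5 \cdot 6 = \sqrt{-1 + 4} + 30 = \sqrt{3} + 30 = 30 + \sqrt{3} \approx 31.732$)
$f{\left(B,R \right)} = -7$ ($f{\left(B,R \right)} = -1 - 6 = -7$)
$f{\left(\frac{2}{4},4 \right)} u D{\left(-8 \right)} = - 7 \left(30 + \sqrt{3}\right) \left(-6\right) = \left(-210 - 7 \sqrt{3}\right) \left(-6\right) = 1260 + 42 \sqrt{3}$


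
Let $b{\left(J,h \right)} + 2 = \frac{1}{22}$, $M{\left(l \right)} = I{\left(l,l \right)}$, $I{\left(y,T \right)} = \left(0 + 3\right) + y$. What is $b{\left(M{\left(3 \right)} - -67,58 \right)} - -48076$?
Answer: $\frac{1057629}{22} \approx 48074.0$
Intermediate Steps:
$I{\left(y,T \right)} = 3 + y$
$M{\left(l \right)} = 3 + l$
$b{\left(J,h \right)} = - \frac{43}{22}$ ($b{\left(J,h \right)} = -2 + \frac{1}{22} = - \frac{43}{22}$)
$b{\left(M{\left(3 \right)} - -67,58 \right)} - -48076 = - \frac{43}{22} - -48076 = - \frac{43}{22} + 48076 = \frac{1057629}{22}$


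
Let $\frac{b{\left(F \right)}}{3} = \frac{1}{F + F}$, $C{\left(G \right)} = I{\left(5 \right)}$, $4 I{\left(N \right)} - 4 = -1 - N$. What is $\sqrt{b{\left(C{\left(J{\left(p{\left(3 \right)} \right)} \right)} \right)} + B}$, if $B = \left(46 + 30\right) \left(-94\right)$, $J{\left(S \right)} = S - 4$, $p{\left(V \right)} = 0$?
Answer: $i \sqrt{7147} \approx 84.54 i$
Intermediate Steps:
$J{\left(S \right)} = -4 + S$
$I{\left(N \right)} = \frac{3}{4} - \frac{N}{4}$ ($I{\left(N \right)} = 1 + \frac{-1 - N}{4} = 1 - \left(\frac{1}{4} + \frac{N}{4}\right) = \frac{3}{4} - \frac{N}{4}$)
$C{\left(G \right)} = - \frac{1}{2}$ ($C{\left(G \right)} = \frac{3}{4} - \frac{5}{4} = - \frac{1}{2}$)
$B = -7144$ ($B = 76 \left(-94\right) = -7144$)
$b{\left(F \right)} = \frac{3}{2 F}$ ($b{\left(F \right)} = \frac{3}{F + F} = \frac{3}{2 F}$)
$\sqrt{b{\left(C{\left(J{\left(p{\left(3 \right)} \right)} \right)} \right)} + B} = \sqrt{\frac{3}{2 \left(- \frac{1}{2}\right)} - 7144} = \sqrt{\frac{3}{2} \left(-2\right) - 7144} = \sqrt{-3 - 7144} = \sqrt{-7147} = i \sqrt{7147}$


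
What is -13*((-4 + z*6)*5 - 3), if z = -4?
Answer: 1859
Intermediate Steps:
-13*((-4 + z*6)*5 - 3) = -13*((-4 - 4*6)*5 - 3) = -13*((-4 - 24)*5 - 3) = -13*(-28*5 - 3) = -13*(-140 - 3) = -13*(-143) = 1859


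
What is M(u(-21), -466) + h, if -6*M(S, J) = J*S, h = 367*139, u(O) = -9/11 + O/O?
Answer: 1683895/33 ≈ 51027.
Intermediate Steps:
u(O) = 2/11 (u(O) = -9*1/11 + 1 = -9/11 + 1 = 2/11)
h = 51013
M(S, J) = -J*S/6
M(u(-21), -466) + h = -⅙*(-466)*2/11 + 51013 = 466/33 + 51013 = 1683895/33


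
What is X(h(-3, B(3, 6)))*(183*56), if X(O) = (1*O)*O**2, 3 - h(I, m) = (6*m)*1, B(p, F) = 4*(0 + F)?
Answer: -28727408808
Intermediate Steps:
B(p, F) = 4*F
h(I, m) = 3 - 6*m
X(O) = O**3 (X(O) = O*O**2 = O**3)
X(h(-3, B(3, 6)))*(183*56) = (3 - 24*6)**3*(183*56) = (3 - 6*24)**3*10248 = (3 - 144)**3*10248 = (-141)**3*10248 = -2803221*10248 = -28727408808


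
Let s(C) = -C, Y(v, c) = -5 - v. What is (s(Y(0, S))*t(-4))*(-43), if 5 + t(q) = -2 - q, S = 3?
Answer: 645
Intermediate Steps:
t(q) = -7 - q (t(q) = -5 + (-2 - q) = -7 - q)
(s(Y(0, S))*t(-4))*(-43) = ((-(-5 - 1*0))*(-7 - 1*(-4)))*(-43) = ((-(-5 + 0))*(-7 + 4))*(-43) = (-1*(-5)*(-3))*(-43) = (5*(-3))*(-43) = -15*(-43) = 645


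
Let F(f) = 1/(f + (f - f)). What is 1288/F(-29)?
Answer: -37352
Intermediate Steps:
F(f) = 1/f (F(f) = 1/(f + 0) = 1/f)
1288/F(-29) = 1288/(1/(-29)) = 1288/(-1/29) = 1288*(-29) = -37352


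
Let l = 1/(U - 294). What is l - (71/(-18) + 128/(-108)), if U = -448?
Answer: 51370/10017 ≈ 5.1283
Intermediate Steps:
l = -1/742 (l = 1/(-448 - 294) = 1/(-742) = -1/742 ≈ -0.0013477)
l - (71/(-18) + 128/(-108)) = -1/742 - (71/(-18) + 128/(-108)) = -1/742 - (71*(-1/18) + 128*(-1/108)) = -1/742 - (-71/18 - 32/27) = -1/742 - 1*(-277/54) = -1/742 + 277/54 = 51370/10017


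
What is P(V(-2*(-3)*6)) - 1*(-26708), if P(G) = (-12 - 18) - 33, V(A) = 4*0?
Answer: 26645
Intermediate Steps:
V(A) = 0
P(G) = -63 (P(G) = -30 - 33 = -63)
P(V(-2*(-3)*6)) - 1*(-26708) = -63 - 1*(-26708) = -63 + 26708 = 26645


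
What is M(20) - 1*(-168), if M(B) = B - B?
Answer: 168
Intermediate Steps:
M(B) = 0
M(20) - 1*(-168) = 0 - 1*(-168) = 0 + 168 = 168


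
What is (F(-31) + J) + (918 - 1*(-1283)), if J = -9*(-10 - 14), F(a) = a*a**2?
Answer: -27374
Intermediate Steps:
F(a) = a**3
J = 216 (J = -9*(-24) = 216)
(F(-31) + J) + (918 - 1*(-1283)) = ((-31)**3 + 216) + (918 - 1*(-1283)) = (-29791 + 216) + (918 + 1283) = -29575 + 2201 = -27374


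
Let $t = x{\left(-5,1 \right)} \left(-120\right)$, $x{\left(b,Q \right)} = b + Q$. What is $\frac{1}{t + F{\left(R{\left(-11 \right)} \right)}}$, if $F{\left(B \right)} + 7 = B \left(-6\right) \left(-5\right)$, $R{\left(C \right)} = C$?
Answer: $\frac{1}{143} \approx 0.006993$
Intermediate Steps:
$x{\left(b,Q \right)} = Q + b$
$t = 480$ ($t = \left(1 - 5\right) \left(-120\right) = \left(-4\right) \left(-120\right) = 480$)
$F{\left(B \right)} = -7 + 30 B$ ($F{\left(B \right)} = -7 + B \left(-6\right) \left(-5\right) = -7 + - 6 B \left(-5\right) = -7 + 30 B$)
$\frac{1}{t + F{\left(R{\left(-11 \right)} \right)}} = \frac{1}{480 + \left(-7 + 30 \left(-11\right)\right)} = \frac{1}{480 - 337} = \frac{1}{143}$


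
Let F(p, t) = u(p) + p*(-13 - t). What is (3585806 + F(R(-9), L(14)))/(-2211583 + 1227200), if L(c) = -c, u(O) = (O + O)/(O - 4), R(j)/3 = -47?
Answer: -519921707/142735535 ≈ -3.6426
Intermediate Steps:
R(j) = -141 (R(j) = 3*(-47) = -141)
u(O) = 2*O/(-4 + O) (u(O) = (2*O)/(-4 + O) = 2*O/(-4 + O))
F(p, t) = p*(-13 - t) + 2*p/(-4 + p) (F(p, t) = 2*p/(-4 + p) + p*(-13 - t) = p*(-13 - t) + 2*p/(-4 + p))
(3585806 + F(R(-9), L(14)))/(-2211583 + 1227200) = (3585806 - 141*(2 - (-4 - 141)*(13 - 1*14))/(-4 - 141))/(-2211583 + 1227200) = (3585806 - 141*(2 - 1*(-145)*(13 - 14))/(-145))/(-984383) = (3585806 - 141*(-1/145)*(2 - 1*(-145)*(-1)))*(-1/984383) = (3585806 - 141*(-1/145)*(2 - 145))*(-1/984383) = (3585806 - 141*(-1/145)*(-143))*(-1/984383) = (3585806 - 20163/145)*(-1/984383) = (519921707/145)*(-1/984383) = -519921707/142735535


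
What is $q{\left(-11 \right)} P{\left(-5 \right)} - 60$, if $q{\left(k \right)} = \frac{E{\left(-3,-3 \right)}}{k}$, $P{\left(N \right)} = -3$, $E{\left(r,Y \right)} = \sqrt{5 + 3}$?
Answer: $-60 + \frac{6 \sqrt{2}}{11} \approx -59.229$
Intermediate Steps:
$E{\left(r,Y \right)} = 2 \sqrt{2}$ ($E{\left(r,Y \right)} = \sqrt{8} = 2 \sqrt{2}$)
$q{\left(k \right)} = \frac{2 \sqrt{2}}{k}$
$q{\left(-11 \right)} P{\left(-5 \right)} - 60 = \frac{2 \sqrt{2}}{-11} \left(-3\right) - 60 = 2 \sqrt{2} \left(- \frac{1}{11}\right) \left(-3\right) - 60 = - \frac{2 \sqrt{2}}{11} \left(-3\right) - 60 = \frac{6 \sqrt{2}}{11} - 60 = -60 + \frac{6 \sqrt{2}}{11}$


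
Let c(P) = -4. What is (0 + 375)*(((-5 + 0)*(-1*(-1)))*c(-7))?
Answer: 7500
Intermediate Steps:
(0 + 375)*(((-5 + 0)*(-1*(-1)))*c(-7)) = (0 + 375)*(((-5 + 0)*(-1*(-1)))*(-4)) = 375*(-5*1*(-4)) = 375*(-5*(-4)) = 375*20 = 7500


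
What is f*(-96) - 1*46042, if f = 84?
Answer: -54106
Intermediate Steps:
f*(-96) - 1*46042 = 84*(-96) - 1*46042 = -8064 - 46042 = -54106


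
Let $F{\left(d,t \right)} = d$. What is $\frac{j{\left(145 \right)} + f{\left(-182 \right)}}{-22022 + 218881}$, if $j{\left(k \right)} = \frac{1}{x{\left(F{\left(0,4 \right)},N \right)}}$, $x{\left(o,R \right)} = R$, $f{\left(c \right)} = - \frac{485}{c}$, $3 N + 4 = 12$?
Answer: $\frac{2213}{143313352} \approx 1.5442 \cdot 10^{-5}$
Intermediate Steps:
$N = \frac{8}{3}$ ($N = - \frac{4}{3} + \frac{1}{3} \cdot 12 = - \frac{4}{3} + 4 = \frac{8}{3} \approx 2.6667$)
$j{\left(k \right)} = \frac{3}{8}$ ($j{\left(k \right)} = \frac{1}{\frac{8}{3}} = \frac{3}{8}$)
$\frac{j{\left(145 \right)} + f{\left(-182 \right)}}{-22022 + 218881} = \frac{\frac{3}{8} - \frac{485}{-182}}{-22022 + 218881} = \frac{\frac{3}{8} - - \frac{485}{182}}{196859} = \left(\frac{3}{8} + \frac{485}{182}\right) \frac{1}{196859} = \frac{2213}{728} \cdot \frac{1}{196859} = \frac{2213}{143313352}$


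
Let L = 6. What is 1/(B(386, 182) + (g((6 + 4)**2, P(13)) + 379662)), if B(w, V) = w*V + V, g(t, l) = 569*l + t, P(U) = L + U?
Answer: 1/461007 ≈ 2.1692e-6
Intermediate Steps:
P(U) = 6 + U
g(t, l) = t + 569*l
B(w, V) = V + V*w (B(w, V) = V*w + V = V + V*w)
1/(B(386, 182) + (g((6 + 4)**2, P(13)) + 379662)) = 1/(182*(1 + 386) + (((6 + 4)**2 + 569*(6 + 13)) + 379662)) = 1/(182*387 + ((10**2 + 569*19) + 379662)) = 1/(70434 + ((100 + 10811) + 379662)) = 1/(70434 + (10911 + 379662)) = 1/(70434 + 390573) = 1/461007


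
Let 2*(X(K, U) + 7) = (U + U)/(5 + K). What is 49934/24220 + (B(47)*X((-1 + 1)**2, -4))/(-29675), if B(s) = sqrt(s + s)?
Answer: 24967/12110 + 39*sqrt(94)/148375 ≈ 2.0642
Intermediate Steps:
B(s) = sqrt(2)*sqrt(s) (B(s) = sqrt(2*s) = sqrt(2)*sqrt(s))
X(K, U) = -7 + U/(5 + K) (X(K, U) = -7 + ((U + U)/(5 + K))/2 = -7 + ((2*U)/(5 + K))/2 = -7 + (2*U/(5 + K))/2 = -7 + U/(5 + K))
49934/24220 + (B(47)*X((-1 + 1)**2, -4))/(-29675) = 49934/24220 + ((sqrt(2)*sqrt(47))*((-35 - 4 - 7*(-1 + 1)**2)/(5 + (-1 + 1)**2)))/(-29675) = 49934*(1/24220) + (sqrt(94)*((-35 - 4 - 7*0**2)/(5 + 0**2)))*(-1/29675) = 24967/12110 + (sqrt(94)*((-35 - 4 - 7*0)/(5 + 0)))*(-1/29675) = 24967/12110 + (sqrt(94)*((-35 - 4 + 0)/5))*(-1/29675) = 24967/12110 + (sqrt(94)*((1/5)*(-39)))*(-1/29675) = 24967/12110 + (sqrt(94)*(-39/5))*(-1/29675) = 24967/12110 - 39*sqrt(94)/5*(-1/29675) = 24967/12110 + 39*sqrt(94)/148375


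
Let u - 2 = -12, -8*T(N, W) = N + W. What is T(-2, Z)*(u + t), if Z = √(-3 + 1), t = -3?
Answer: -13/4 + 13*I*√2/8 ≈ -3.25 + 2.2981*I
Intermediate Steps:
Z = I*√2 (Z = √(-2) = I*√2 ≈ 1.4142*I)
T(N, W) = -N/8 - W/8 (T(N, W) = -(N + W)/8 = -N/8 - W/8)
u = -10 (u = 2 - 12 = -10)
T(-2, Z)*(u + t) = (-⅛*(-2) - I*√2/8)*(-10 - 3) = (¼ - I*√2/8)*(-13) = -13/4 + 13*I*√2/8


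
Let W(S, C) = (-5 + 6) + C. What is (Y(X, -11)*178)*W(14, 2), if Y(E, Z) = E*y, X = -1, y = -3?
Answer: 1602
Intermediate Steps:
Y(E, Z) = -3*E (Y(E, Z) = E*(-3) = -3*E)
W(S, C) = 1 + C
(Y(X, -11)*178)*W(14, 2) = (-3*(-1)*178)*(1 + 2) = (3*178)*3 = 534*3 = 1602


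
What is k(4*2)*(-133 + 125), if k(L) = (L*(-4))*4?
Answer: 1024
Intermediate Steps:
k(L) = -16*L (k(L) = -4*L*4 = -16*L)
k(4*2)*(-133 + 125) = (-64*2)*(-133 + 125) = -16*8*(-8) = -128*(-8) = 1024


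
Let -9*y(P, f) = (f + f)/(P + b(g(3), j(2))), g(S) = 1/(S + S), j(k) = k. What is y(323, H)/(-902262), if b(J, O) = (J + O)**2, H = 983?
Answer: 3932/5321992407 ≈ 7.3882e-7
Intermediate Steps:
g(S) = 1/(2*S)
y(P, f) = -2*f/(9*(169/36 + P)) (y(P, f) = -(f + f)/(9*(P + ((1/2)/3 + 2)**2)) = -2*f/(9*(P + ((1/2)*(1/3) + 2)**2)) = -2*f/(9*(P + (1/6 + 2)**2)) = -2*f/(9*(P + (13/6)**2)) = -2*f/(9*(P + 169/36)) = -2*f/(9*(169/36 + P)))
y(323, H)/(-902262) = -8*983/(169 + 36*323)/(-902262) = -8*983/(169 + 11628)*(-1/902262) = -8*983/11797*(-1/902262) = -8*983*1/11797*(-1/902262) = -7864/11797*(-1/902262) = 3932/5321992407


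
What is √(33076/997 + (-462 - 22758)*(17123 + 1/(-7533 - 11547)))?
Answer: I*√4440624816563922182/105682 ≈ 19940.0*I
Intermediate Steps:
√(33076/997 + (-462 - 22758)*(17123 + 1/(-7533 - 11547))) = √(33076*(1/997) - 23220*(17123 + 1/(-19080))) = √(33076/997 - 23220*(17123 - 1/19080)) = √(33076/997 - 23220*326706839/19080) = √(33076/997 - 42145182231/106) = √(-42018743178251/105682) = I*√4440624816563922182/105682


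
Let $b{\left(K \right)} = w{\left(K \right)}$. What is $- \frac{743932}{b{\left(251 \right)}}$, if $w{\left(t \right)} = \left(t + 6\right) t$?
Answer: $- \frac{743932}{64507} \approx -11.533$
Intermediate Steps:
$w{\left(t \right)} = t \left(6 + t\right)$ ($w{\left(t \right)} = \left(6 + t\right) t = t \left(6 + t\right)$)
$b{\left(K \right)} = K \left(6 + K\right)$
$- \frac{743932}{b{\left(251 \right)}} = - \frac{743932}{251 \left(6 + 251\right)} = - \frac{743932}{251 \cdot 257} = - \frac{743932}{64507}$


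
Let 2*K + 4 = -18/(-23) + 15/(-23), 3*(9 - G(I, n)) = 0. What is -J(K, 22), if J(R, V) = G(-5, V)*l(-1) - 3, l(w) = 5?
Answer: -42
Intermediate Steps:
G(I, n) = 9 (G(I, n) = 9 - ⅓*0 = 9 + 0 = 9)
K = -89/46 (K = -2 + (-18/(-23) + 15/(-23))/2 = -2 + (-18*(-1/23) + 15*(-1/23))/2 = -2 + (18/23 - 15/23)/2 = -2 + (½)*(3/23) = -2 + 3/46 = -89/46 ≈ -1.9348)
J(R, V) = 42 (J(R, V) = 9*5 - 3 = 45 - 3 = 42)
-J(K, 22) = -1*42 = -42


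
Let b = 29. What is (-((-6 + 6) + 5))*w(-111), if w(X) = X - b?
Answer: 700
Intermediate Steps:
w(X) = -29 + X (w(X) = X - 1*29 = X - 29 = -29 + X)
(-((-6 + 6) + 5))*w(-111) = (-((-6 + 6) + 5))*(-29 - 111) = -(0 + 5)*(-140) = -1*5*(-140) = -5*(-140) = 700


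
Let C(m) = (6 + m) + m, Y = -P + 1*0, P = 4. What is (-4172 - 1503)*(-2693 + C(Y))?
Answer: 15294125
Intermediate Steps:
Y = -4 (Y = -1*4 + 1*0 = -4 + 0 = -4)
C(m) = 6 + 2*m
(-4172 - 1503)*(-2693 + C(Y)) = (-4172 - 1503)*(-2693 + (6 + 2*(-4))) = -5675*(-2693 + (6 - 8)) = -5675*(-2693 - 2) = -5675*(-2695) = 15294125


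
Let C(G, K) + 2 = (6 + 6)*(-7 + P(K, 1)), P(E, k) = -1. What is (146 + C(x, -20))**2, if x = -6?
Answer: 2304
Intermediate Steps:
C(G, K) = -98 (C(G, K) = -2 + (6 + 6)*(-7 - 1) = -2 + 12*(-8) = -2 - 96 = -98)
(146 + C(x, -20))**2 = (146 - 98)**2 = 48**2 = 2304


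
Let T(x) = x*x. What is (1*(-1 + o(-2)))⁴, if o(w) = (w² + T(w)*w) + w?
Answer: 2401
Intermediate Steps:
T(x) = x²
o(w) = w + w² + w³ (o(w) = (w² + w²*w) + w = (w² + w³) + w = w + w² + w³)
(1*(-1 + o(-2)))⁴ = (1*(-1 - 2*(1 - 2 + (-2)²)))⁴ = (1*(-1 - 2*(1 - 2 + 4)))⁴ = (1*(-1 - 2*3))⁴ = (1*(-1 - 6))⁴ = (1*(-7))⁴ = (-7)⁴ = 2401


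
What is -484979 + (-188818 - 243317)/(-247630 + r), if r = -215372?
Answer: -74848604941/154334 ≈ -4.8498e+5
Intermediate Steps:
-484979 + (-188818 - 243317)/(-247630 + r) = -484979 + (-188818 - 243317)/(-247630 - 215372) = -484979 - 432135/(-463002) = -484979 - 432135*(-1/463002) = -484979 + 144045/154334 = -74848604941/154334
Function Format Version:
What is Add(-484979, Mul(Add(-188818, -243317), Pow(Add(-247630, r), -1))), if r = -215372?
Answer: Rational(-74848604941, 154334) ≈ -4.8498e+5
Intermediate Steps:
Add(-484979, Mul(Add(-188818, -243317), Pow(Add(-247630, r), -1))) = Add(-484979, Mul(Add(-188818, -243317), Pow(Add(-247630, -215372), -1))) = Add(-484979, Mul(-432135, Pow(-463002, -1))) = Add(-484979, Mul(-432135, Rational(-1, 463002))) = Add(-484979, Rational(144045, 154334)) = Rational(-74848604941, 154334)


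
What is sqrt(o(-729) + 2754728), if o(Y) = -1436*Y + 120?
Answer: 2*sqrt(950423) ≈ 1949.8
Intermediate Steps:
o(Y) = 120 - 1436*Y
sqrt(o(-729) + 2754728) = sqrt((120 - 1436*(-729)) + 2754728) = sqrt((120 + 1046844) + 2754728) = sqrt(1046964 + 2754728) = sqrt(3801692) = 2*sqrt(950423)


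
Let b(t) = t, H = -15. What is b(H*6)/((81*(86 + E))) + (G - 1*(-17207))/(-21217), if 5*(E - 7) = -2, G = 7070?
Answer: -102223109/88411239 ≈ -1.1562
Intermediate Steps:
E = 33/5 (E = 7 + (⅕)*(-2) = 7 - ⅖ = 33/5 ≈ 6.6000)
b(H*6)/((81*(86 + E))) + (G - 1*(-17207))/(-21217) = (-15*6)/((81*(86 + 33/5))) + (7070 - 1*(-17207))/(-21217) = -90/(81*(463/5)) + (7070 + 17207)*(-1/21217) = -90/37503/5 + 24277*(-1/21217) = -90*5/37503 - 24277/21217 = -50/4167 - 24277/21217 = -102223109/88411239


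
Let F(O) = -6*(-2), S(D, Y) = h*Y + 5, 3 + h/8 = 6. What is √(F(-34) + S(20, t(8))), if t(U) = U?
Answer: √209 ≈ 14.457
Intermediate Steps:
h = 24 (h = -24 + 8*6 = -24 + 48 = 24)
S(D, Y) = 5 + 24*Y (S(D, Y) = 24*Y + 5 = 5 + 24*Y)
F(O) = 12
√(F(-34) + S(20, t(8))) = √(12 + (5 + 24*8)) = √(12 + (5 + 192)) = √(12 + 197) = √209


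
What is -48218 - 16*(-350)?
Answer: -42618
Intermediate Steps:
-48218 - 16*(-350) = -48218 + 5600 = -42618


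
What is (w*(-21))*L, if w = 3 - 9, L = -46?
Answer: -5796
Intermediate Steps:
w = -6
(w*(-21))*L = -6*(-21)*(-46) = 126*(-46) = -5796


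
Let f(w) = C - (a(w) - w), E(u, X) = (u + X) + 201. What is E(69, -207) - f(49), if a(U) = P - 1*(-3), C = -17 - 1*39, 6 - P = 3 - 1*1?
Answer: 77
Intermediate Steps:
P = 4 (P = 6 - (3 - 1*1) = 6 - (3 - 1) = 6 - 1*2 = 6 - 2 = 4)
E(u, X) = 201 + X + u (E(u, X) = (X + u) + 201 = 201 + X + u)
C = -56 (C = -17 - 39 = -56)
a(U) = 7 (a(U) = 4 - 1*(-3) = 4 + 3 = 7)
f(w) = -63 + w (f(w) = -56 - (7 - w) = -56 + (-7 + w) = -63 + w)
E(69, -207) - f(49) = (201 - 207 + 69) - (-63 + 49) = 63 - 1*(-14) = 63 + 14 = 77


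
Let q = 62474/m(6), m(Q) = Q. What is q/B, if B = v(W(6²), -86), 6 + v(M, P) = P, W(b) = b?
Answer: -31237/276 ≈ -113.18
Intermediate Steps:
q = 31237/3 (q = 62474/6 = 62474*(⅙) = 31237/3 ≈ 10412.)
v(M, P) = -6 + P
B = -92 (B = -6 - 86 = -92)
q/B = (31237/3)/(-92) = (31237/3)*(-1/92) = -31237/276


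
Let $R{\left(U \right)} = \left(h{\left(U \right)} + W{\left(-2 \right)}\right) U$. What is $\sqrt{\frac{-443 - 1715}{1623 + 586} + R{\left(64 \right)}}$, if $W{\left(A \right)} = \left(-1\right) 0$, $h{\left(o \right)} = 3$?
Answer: $\frac{\sqrt{421970}}{47} \approx 13.821$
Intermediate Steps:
$W{\left(A \right)} = 0$
$R{\left(U \right)} = 3 U$ ($R{\left(U \right)} = \left(3 + 0\right) U = 3 U$)
$\sqrt{\frac{-443 - 1715}{1623 + 586} + R{\left(64 \right)}} = \sqrt{\frac{-443 - 1715}{1623 + 586} + 3 \cdot 64} = \sqrt{- \frac{2158}{2209} + 192} = \sqrt{\frac{421970}{2209}} = \frac{\sqrt{421970}}{47}$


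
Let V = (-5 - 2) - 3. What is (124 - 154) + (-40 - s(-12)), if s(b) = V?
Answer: -60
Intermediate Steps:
V = -10 (V = -7 - 3 = -10)
s(b) = -10
(124 - 154) + (-40 - s(-12)) = (124 - 154) + (-40 - 1*(-10)) = -30 + (-40 + 10) = -30 - 30 = -60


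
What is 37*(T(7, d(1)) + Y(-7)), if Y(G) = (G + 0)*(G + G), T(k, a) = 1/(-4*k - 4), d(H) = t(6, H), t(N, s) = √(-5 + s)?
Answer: 115995/32 ≈ 3624.8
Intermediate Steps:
d(H) = √(-5 + H)
T(k, a) = 1/(-4 - 4*k)
Y(G) = 2*G² (Y(G) = G*(2*G) = 2*G²)
37*(T(7, d(1)) + Y(-7)) = 37*(-1/(4 + 4*7) + 2*(-7)²) = 37*(-1/(4 + 28) + 2*49) = 37*(-1/32 + 98) = 37*(3135/32) = 115995/32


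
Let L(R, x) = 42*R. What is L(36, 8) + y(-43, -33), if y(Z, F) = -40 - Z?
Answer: 1515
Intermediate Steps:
L(36, 8) + y(-43, -33) = 42*36 + (-40 - 1*(-43)) = 1512 + (-40 + 43) = 1512 + 3 = 1515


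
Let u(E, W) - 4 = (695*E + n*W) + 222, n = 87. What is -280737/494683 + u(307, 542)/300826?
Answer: 44533130073/148813508158 ≈ 0.29925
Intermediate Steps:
u(E, W) = 226 + 87*W + 695*E (u(E, W) = 4 + ((695*E + 87*W) + 222) = 4 + ((87*W + 695*E) + 222) = 4 + (222 + 87*W + 695*E) = 226 + 87*W + 695*E)
-280737/494683 + u(307, 542)/300826 = -280737/494683 + (226 + 87*542 + 695*307)/300826 = -280737*1/494683 + (226 + 47154 + 213365)*(1/300826) = -280737/494683 + 260745*(1/300826) = -280737/494683 + 260745/300826 = 44533130073/148813508158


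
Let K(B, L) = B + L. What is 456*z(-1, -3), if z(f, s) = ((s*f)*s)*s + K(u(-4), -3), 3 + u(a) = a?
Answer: 7752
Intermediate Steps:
u(a) = -3 + a
z(f, s) = -10 + f*s³ (z(f, s) = ((s*f)*s)*s + ((-3 - 4) - 3) = ((f*s)*s)*s + (-7 - 3) = (f*s²)*s - 10 = f*s³ - 10 = -10 + f*s³)
456*z(-1, -3) = 456*(-10 - 1*(-3)³) = 456*(-10 - 1*(-27)) = 456*(-10 + 27) = 456*17 = 7752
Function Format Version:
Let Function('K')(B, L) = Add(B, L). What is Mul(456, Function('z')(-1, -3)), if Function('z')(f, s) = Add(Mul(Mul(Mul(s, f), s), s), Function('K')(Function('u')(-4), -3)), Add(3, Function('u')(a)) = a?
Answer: 7752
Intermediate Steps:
Function('u')(a) = Add(-3, a)
Function('z')(f, s) = Add(-10, Mul(f, Pow(s, 3))) (Function('z')(f, s) = Add(Mul(Mul(Mul(s, f), s), s), Add(Add(-3, -4), -3)) = Add(Mul(Mul(Mul(f, s), s), s), Add(-7, -3)) = Add(Mul(Mul(f, Pow(s, 2)), s), -10) = Add(Mul(f, Pow(s, 3)), -10) = Add(-10, Mul(f, Pow(s, 3))))
Mul(456, Function('z')(-1, -3)) = Mul(456, Add(-10, Mul(-1, Pow(-3, 3)))) = Mul(456, Add(-10, Mul(-1, -27))) = Mul(456, Add(-10, 27)) = Mul(456, 17) = 7752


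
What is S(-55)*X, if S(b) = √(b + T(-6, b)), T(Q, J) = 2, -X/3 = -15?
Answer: 45*I*√53 ≈ 327.6*I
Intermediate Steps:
X = 45 (X = -3*(-15) = 45)
S(b) = √(2 + b) (S(b) = √(b + 2) = √(2 + b))
S(-55)*X = √(2 - 55)*45 = √(-53)*45 = (I*√53)*45 = 45*I*√53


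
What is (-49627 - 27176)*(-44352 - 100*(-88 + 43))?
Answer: 3060753156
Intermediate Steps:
(-49627 - 27176)*(-44352 - 100*(-88 + 43)) = -76803*(-44352 - 100*(-45)) = -76803*(-44352 + 4500) = -76803*(-39852) = 3060753156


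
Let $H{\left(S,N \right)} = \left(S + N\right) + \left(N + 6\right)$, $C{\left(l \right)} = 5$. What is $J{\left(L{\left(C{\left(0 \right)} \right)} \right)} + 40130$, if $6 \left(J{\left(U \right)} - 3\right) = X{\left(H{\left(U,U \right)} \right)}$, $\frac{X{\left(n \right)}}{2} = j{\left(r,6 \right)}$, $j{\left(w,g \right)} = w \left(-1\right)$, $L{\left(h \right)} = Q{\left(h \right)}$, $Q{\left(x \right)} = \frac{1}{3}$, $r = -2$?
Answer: $\frac{120401}{3} \approx 40134.0$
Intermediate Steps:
$H{\left(S,N \right)} = 6 + S + 2 N$ ($H{\left(S,N \right)} = \left(N + S\right) + \left(6 + N\right) = 6 + S + 2 N$)
$Q{\left(x \right)} = \frac{1}{3}$
$L{\left(h \right)} = \frac{1}{3}$
$j{\left(w,g \right)} = - w$
$X{\left(n \right)} = 4$ ($X{\left(n \right)} = 2 \left(\left(-1\right) \left(-2\right)\right) = 2 \cdot 2 = 4$)
$J{\left(U \right)} = \frac{11}{3}$ ($J{\left(U \right)} = 3 + \frac{1}{6} \cdot 4 = 3 + \frac{2}{3} = \frac{11}{3}$)
$J{\left(L{\left(C{\left(0 \right)} \right)} \right)} + 40130 = \frac{11}{3} + 40130 = \frac{120401}{3}$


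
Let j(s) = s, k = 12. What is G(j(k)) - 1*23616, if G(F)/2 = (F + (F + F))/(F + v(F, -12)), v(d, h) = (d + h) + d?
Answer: -23613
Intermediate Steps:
v(d, h) = h + 2*d
G(F) = 6*F/(-12 + 3*F) (G(F) = 2*((F + (F + F))/(F + (-12 + 2*F))) = 2*((F + 2*F)/(-12 + 3*F)) = 2*((3*F)/(-12 + 3*F)) = 2*(3*F/(-12 + 3*F)) = 6*F/(-12 + 3*F))
G(j(k)) - 1*23616 = 2*12/(-4 + 12) - 1*23616 = 2*12/8 - 23616 = 2*12*(⅛) - 23616 = 3 - 23616 = -23613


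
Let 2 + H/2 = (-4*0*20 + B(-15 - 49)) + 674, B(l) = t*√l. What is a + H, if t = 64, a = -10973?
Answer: -9629 + 1024*I ≈ -9629.0 + 1024.0*I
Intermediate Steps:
B(l) = 64*√l
H = 1344 + 1024*I (H = -4 + 2*((-4*0*20 + 64*√(-15 - 49)) + 674) = -4 + 2*((0*20 + 64*√(-64)) + 674) = -4 + 2*((0 + 64*(8*I)) + 674) = -4 + 2*((0 + 512*I) + 674) = -4 + 2*(512*I + 674) = -4 + 2*(674 + 512*I) = -4 + (1348 + 1024*I) = 1344 + 1024*I ≈ 1344.0 + 1024.0*I)
a + H = -10973 + (1344 + 1024*I) = -9629 + 1024*I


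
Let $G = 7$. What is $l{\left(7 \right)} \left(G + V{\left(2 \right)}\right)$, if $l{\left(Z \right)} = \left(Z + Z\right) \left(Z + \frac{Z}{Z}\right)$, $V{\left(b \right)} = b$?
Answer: $1008$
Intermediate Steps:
$l{\left(Z \right)} = 2 Z \left(1 + Z\right)$ ($l{\left(Z \right)} = 2 Z \left(Z + 1\right) = 2 Z \left(1 + Z\right)$)
$l{\left(7 \right)} \left(G + V{\left(2 \right)}\right) = 2 \cdot 7 \left(1 + 7\right) \left(7 + 2\right) = 2 \cdot 7 \cdot 8 \cdot 9 = 112 \cdot 9 = 1008$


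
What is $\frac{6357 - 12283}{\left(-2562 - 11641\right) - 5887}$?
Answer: $\frac{2963}{10045} \approx 0.29497$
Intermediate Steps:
$\frac{6357 - 12283}{\left(-2562 - 11641\right) - 5887} = - \frac{5926}{-14203 - 5887} = - \frac{5926}{-20090} = \left(-5926\right) \left(- \frac{1}{20090}\right) = \frac{2963}{10045}$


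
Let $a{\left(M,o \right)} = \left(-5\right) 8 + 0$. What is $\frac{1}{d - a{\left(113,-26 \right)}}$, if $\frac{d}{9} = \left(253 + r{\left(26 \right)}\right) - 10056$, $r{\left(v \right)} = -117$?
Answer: $- \frac{1}{89240} \approx -1.1206 \cdot 10^{-5}$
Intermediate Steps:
$a{\left(M,o \right)} = -40$ ($a{\left(M,o \right)} = -40 + 0 = -40$)
$d = -89280$ ($d = 9 \left(\left(253 - 117\right) - 10056\right) = 9 \left(136 - 10056\right) = 9 \left(-9920\right) = -89280$)
$\frac{1}{d - a{\left(113,-26 \right)}} = \frac{1}{-89280 - -40} = \frac{1}{-89280 + 40} = \frac{1}{-89240} = - \frac{1}{89240}$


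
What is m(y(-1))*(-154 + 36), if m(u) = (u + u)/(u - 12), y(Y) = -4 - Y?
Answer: -236/5 ≈ -47.200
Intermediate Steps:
m(u) = 2*u/(-12 + u) (m(u) = (2*u)/(-12 + u) = 2*u/(-12 + u))
m(y(-1))*(-154 + 36) = (2*(-4 - 1*(-1))/(-12 + (-4 - 1*(-1))))*(-154 + 36) = (2*(-4 + 1)/(-12 + (-4 + 1)))*(-118) = (2*(-3)/(-12 - 3))*(-118) = (2*(-3)/(-15))*(-118) = (2*(-3)*(-1/15))*(-118) = (⅖)*(-118) = -236/5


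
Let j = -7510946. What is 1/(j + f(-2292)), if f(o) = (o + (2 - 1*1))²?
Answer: -1/2262265 ≈ -4.4203e-7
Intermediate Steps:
f(o) = (1 + o)² (f(o) = (o + (2 - 1))² = (o + 1)² = (1 + o)²)
1/(j + f(-2292)) = 1/(-7510946 + (1 - 2292)²) = 1/(-7510946 + (-2291)²) = 1/(-7510946 + 5248681) = 1/(-2262265) = -1/2262265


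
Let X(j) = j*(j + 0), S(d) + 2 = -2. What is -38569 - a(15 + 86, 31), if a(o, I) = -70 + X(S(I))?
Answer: -38515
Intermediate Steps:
S(d) = -4 (S(d) = -2 - 2 = -4)
X(j) = j² (X(j) = j*j = j²)
a(o, I) = -54 (a(o, I) = -70 + (-4)² = -70 + 16 = -54)
-38569 - a(15 + 86, 31) = -38569 - 1*(-54) = -38569 + 54 = -38515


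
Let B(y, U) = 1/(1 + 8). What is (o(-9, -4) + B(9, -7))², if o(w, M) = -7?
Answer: 3844/81 ≈ 47.457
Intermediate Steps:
B(y, U) = ⅑ (B(y, U) = 1/9 = ⅑)
(o(-9, -4) + B(9, -7))² = (-7 + ⅑)² = (-62/9)² = 3844/81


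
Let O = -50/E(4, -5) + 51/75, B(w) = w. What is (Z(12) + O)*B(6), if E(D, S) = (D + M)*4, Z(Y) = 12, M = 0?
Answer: 5733/100 ≈ 57.330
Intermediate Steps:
E(D, S) = 4*D (E(D, S) = (D + 0)*4 = D*4 = 4*D)
O = -489/200 (O = -50/(4*4) + 51/75 = -50/16 + 51*(1/75) = -50*1/16 + 17/25 = -25/8 + 17/25 = -489/200 ≈ -2.4450)
(Z(12) + O)*B(6) = (12 - 489/200)*6 = (1911/200)*6 = 5733/100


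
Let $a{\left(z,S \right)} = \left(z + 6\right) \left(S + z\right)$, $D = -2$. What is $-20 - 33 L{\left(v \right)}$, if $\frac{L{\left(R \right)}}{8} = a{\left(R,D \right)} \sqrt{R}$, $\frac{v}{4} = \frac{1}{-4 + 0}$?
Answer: $-20 + 3960 i \approx -20.0 + 3960.0 i$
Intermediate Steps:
$v = -1$ ($v = \frac{4}{-4 + 0} = \frac{4}{-4} = 4 \left(- \frac{1}{4}\right) = -1$)
$a{\left(z,S \right)} = \left(6 + z\right) \left(S + z\right)$
$L{\left(R \right)} = 8 \sqrt{R} \left(-12 + R^{2} + 4 R\right)$ ($L{\left(R \right)} = 8 \left(R^{2} + 6 \left(-2\right) + 6 R - 2 R\right) \sqrt{R} = 8 \left(R^{2} - 12 + 6 R - 2 R\right) \sqrt{R} = 8 \left(-12 + R^{2} + 4 R\right) \sqrt{R} = 8 \sqrt{R} \left(-12 + R^{2} + 4 R\right)$)
$-20 - 33 L{\left(v \right)} = -20 - 33 \cdot 8 \sqrt{-1} \left(-12 + \left(-1\right)^{2} + 4 \left(-1\right)\right) = -20 - 33 \cdot 8 i \left(-12 + 1 - 4\right) = -20 - 33 \cdot 8 i \left(-15\right) = -20 - 33 \left(- 120 i\right) = -20 + 3960 i$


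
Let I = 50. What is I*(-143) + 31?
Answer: -7119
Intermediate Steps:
I*(-143) + 31 = 50*(-143) + 31 = -7150 + 31 = -7119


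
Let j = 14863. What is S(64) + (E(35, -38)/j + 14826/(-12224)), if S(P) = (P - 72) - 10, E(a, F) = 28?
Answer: -1745176091/90842656 ≈ -19.211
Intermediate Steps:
S(P) = -82 + P (S(P) = (-72 + P) - 10 = -82 + P)
S(64) + (E(35, -38)/j + 14826/(-12224)) = (-82 + 64) + (28/14863 + 14826/(-12224)) = -18 + (28*(1/14863) + 14826*(-1/12224)) = -18 + (28/14863 - 7413/6112) = -18 - 110008283/90842656 = -1745176091/90842656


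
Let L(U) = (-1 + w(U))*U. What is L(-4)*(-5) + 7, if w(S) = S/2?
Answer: -53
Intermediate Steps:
w(S) = S/2 (w(S) = S*(½) = S/2)
L(U) = U*(-1 + U/2) (L(U) = (-1 + U/2)*U = U*(-1 + U/2))
L(-4)*(-5) + 7 = ((½)*(-4)*(-2 - 4))*(-5) + 7 = ((½)*(-4)*(-6))*(-5) + 7 = 12*(-5) + 7 = -60 + 7 = -53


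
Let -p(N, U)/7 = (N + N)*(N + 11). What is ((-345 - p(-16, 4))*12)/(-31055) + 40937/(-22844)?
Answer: -296749547/141884084 ≈ -2.0915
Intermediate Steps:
p(N, U) = -14*N*(11 + N) (p(N, U) = -7*(N + N)*(N + 11) = -7*2*N*(11 + N) = -14*N*(11 + N))
((-345 - p(-16, 4))*12)/(-31055) + 40937/(-22844) = ((-345 - (-14)*(-16)*(11 - 16))*12)/(-31055) + 40937/(-22844) = ((-345 - (-14)*(-16)*(-5))*12)*(-1/31055) + 40937*(-1/22844) = ((-345 - 1*(-1120))*12)*(-1/31055) - 40937/22844 = ((-345 + 1120)*12)*(-1/31055) - 40937/22844 = (775*12)*(-1/31055) - 40937/22844 = 9300*(-1/31055) - 40937/22844 = -1860/6211 - 40937/22844 = -296749547/141884084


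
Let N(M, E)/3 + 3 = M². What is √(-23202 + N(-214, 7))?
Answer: √114177 ≈ 337.90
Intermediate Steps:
N(M, E) = -9 + 3*M²
√(-23202 + N(-214, 7)) = √(-23202 + (-9 + 3*(-214)²)) = √(-23202 + (-9 + 3*45796)) = √(-23202 + (-9 + 137388)) = √(-23202 + 137379) = √114177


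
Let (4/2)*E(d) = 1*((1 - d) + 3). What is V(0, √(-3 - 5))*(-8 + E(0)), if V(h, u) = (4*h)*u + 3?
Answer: -18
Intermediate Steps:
V(h, u) = 3 + 4*h*u (V(h, u) = 4*h*u + 3 = 3 + 4*h*u)
E(d) = 2 - d/2 (E(d) = (1*((1 - d) + 3))/2 = (1*(4 - d))/2 = (4 - d)/2 = 2 - d/2)
V(0, √(-3 - 5))*(-8 + E(0)) = (3 + 4*0*√(-3 - 5))*(-8 + (2 - ½*0)) = (3 + 4*0*√(-8))*(-8 + (2 + 0)) = (3 + 4*0*(2*I*√2))*(-8 + 2) = (3 + 0)*(-6) = 3*(-6) = -18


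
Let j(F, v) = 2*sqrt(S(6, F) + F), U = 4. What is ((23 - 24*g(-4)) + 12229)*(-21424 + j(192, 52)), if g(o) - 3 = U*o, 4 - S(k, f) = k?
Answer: -269171136 + 25128*sqrt(190) ≈ -2.6882e+8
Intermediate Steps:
S(k, f) = 4 - k
j(F, v) = 2*sqrt(-2 + F) (j(F, v) = 2*sqrt((4 - 1*6) + F) = 2*sqrt((4 - 6) + F) = 2*sqrt(-2 + F))
g(o) = 3 + 4*o
((23 - 24*g(-4)) + 12229)*(-21424 + j(192, 52)) = ((23 - 24*(3 + 4*(-4))) + 12229)*(-21424 + 2*sqrt(-2 + 192)) = ((23 - 24*(3 - 16)) + 12229)*(-21424 + 2*sqrt(190)) = ((23 - 24*(-13)) + 12229)*(-21424 + 2*sqrt(190)) = ((23 + 312) + 12229)*(-21424 + 2*sqrt(190)) = (335 + 12229)*(-21424 + 2*sqrt(190)) = 12564*(-21424 + 2*sqrt(190)) = -269171136 + 25128*sqrt(190)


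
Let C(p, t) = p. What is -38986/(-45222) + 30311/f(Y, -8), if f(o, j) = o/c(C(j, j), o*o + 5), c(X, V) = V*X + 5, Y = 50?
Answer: -2746245423217/226110 ≈ -1.2146e+7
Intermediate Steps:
c(X, V) = 5 + V*X
f(o, j) = o/(5 + j*(5 + o²)) (f(o, j) = o/(5 + (o*o + 5)*j) = o/(5 + (o² + 5)*j) = o/(5 + (5 + o²)*j) = o/(5 + j*(5 + o²)))
-38986/(-45222) + 30311/f(Y, -8) = -38986/(-45222) + 30311/((50/(5 - 8*(5 + 50²)))) = -38986*(-1/45222) + 30311/((50/(5 - 8*(5 + 2500)))) = 19493/22611 + 30311/((50/(5 - 8*2505))) = 19493/22611 + 30311/((50/(5 - 20040))) = 19493/22611 + 30311/((50/(-20035))) = 19493/22611 + 30311/((50*(-1/20035))) = 19493/22611 + 30311/(-10/4007) = 19493/22611 + 30311*(-4007/10) = 19493/22611 - 121456177/10 = -2746245423217/226110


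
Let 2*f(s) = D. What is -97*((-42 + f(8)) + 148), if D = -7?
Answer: -19885/2 ≈ -9942.5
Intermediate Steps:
f(s) = -7/2 (f(s) = (1/2)*(-7) = -7/2)
-97*((-42 + f(8)) + 148) = -97*((-42 - 7/2) + 148) = -97*(-91/2 + 148) = -97*205/2 = -19885/2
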